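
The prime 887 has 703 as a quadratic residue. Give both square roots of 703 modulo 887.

58, 829

Since 887 ≡ 3 (mod 4), a square root of 703 is 703^((887+1)/4) = 703^222 mod 887.
Repeated squaring: 703^2≡150, 703^4≡325, 703^8≡72, 703^16≡749, 703^32≡417, 703^64≡37, 703^128≡482 (mod 887).
703^222 = 703^(128+64+16+8+4+2) ≡ 829 (mod 887).
Check: 829² = 687241 ≡ 703 (mod 887). The two roots are 58 and 829.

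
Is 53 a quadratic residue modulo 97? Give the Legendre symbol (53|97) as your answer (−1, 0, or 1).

Euler's criterion: (53/97) ≡ 53^48 (mod 97).
53^2 ≡ 93 (mod 97)
53^4 ≡ 16 (mod 97)
53^8 ≡ 62 (mod 97)
53^16 ≡ 61 (mod 97)
53^32 ≡ 35 (mod 97)
53^48 = 53^(32+16) ≡ 1 (mod 97).
Result is 1, so (53/97) = 1.

1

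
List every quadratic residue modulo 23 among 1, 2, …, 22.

1,2,3,4,6,8,9,12,13,16,18

Square k = 1,…,11 (k and 23−k give the same square):
1²=1, 2²=4, 3²=9, 4²=16, 5²≡2, 6²≡13, 7²≡3, 8²≡18, 9²≡12, 10²≡8, 11²≡6 (mod 23).
So the quadratic residues mod 23 are {1, 2, 3, 4, 6, 8, 9, 12, 13, 16, 18}.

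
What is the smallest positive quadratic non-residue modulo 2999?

(2/2999) = +1, so 2 is a residue.
(3/2999) = +1, so 3 is a residue.
(4/2999) = +1, so 4 is a residue.
(5/2999) = +1, so 5 is a residue.
(6/2999) = +1, so 6 is a residue.
(7/2999) = +1, so 7 is a residue.
(8/2999) = +1, so 8 is a residue.
(9/2999) = +1, so 9 is a residue.
(10/2999) = +1, so 10 is a residue.
(11/2999) = +1, so 11 is a residue.
(12/2999) = +1, so 12 is a residue.
(13/2999) = +1, so 13 is a residue.
(14/2999) = +1, so 14 is a residue.
(15/2999) = +1, so 15 is a residue.
(16/2999) = +1, so 16 is a residue.
(17/2999) = −1, so 17 is the smallest positive non-residue mod 2999.

17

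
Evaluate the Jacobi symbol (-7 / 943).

-1

First reduce: -7 ≡ 936 (mod 943).
Pull out 2^3: since 943 ≡ 7 (mod 8), (2/943) = +1, so (2/943)^3 = +1.
Reciprocity: 117 ≡ 1 and 943 ≡ 3 (mod 4), so (117/943) = +(943/117).
Reduce top mod 117: now compute (7/117).
Reciprocity: 7 ≡ 3 and 117 ≡ 1 (mod 4), so (7/117) = +(117/7).
Reduce top mod 7: now compute (5/7).
Reciprocity: 5 ≡ 1 and 7 ≡ 3 (mod 4), so (5/7) = +(7/5).
Reduce top mod 5: now compute (2/5).
Pull out 2: since 5 ≡ 5 (mod 8), (2/5) = -1.
Reached (1/5) = 1. Collecting the sign flips along the way, the symbol is -1.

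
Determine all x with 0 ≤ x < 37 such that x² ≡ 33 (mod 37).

12, 25

37 ≡ 1 (mod 4), so we find a root by search.
Trying successive values, 12² = 144 ≡ 33 (mod 37). The other root is 37 − 12 = 25.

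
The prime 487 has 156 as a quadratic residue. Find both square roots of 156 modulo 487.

97, 390

Since 487 ≡ 3 (mod 4), a square root of 156 is 156^((487+1)/4) = 156^122 mod 487.
Repeated squaring: 156^2≡473, 156^4≡196, 156^8≡430, 156^16≡327, 156^32≡276, 156^64≡204 (mod 487).
156^122 = 156^(64+32+16+8+2) ≡ 97 (mod 487).
Check: 97² = 9409 ≡ 156 (mod 487). The two roots are 97 and 390.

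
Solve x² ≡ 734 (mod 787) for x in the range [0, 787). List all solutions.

39, 748

Since 787 ≡ 3 (mod 4), a square root of 734 is 734^((787+1)/4) = 734^197 mod 787.
Repeated squaring: 734^2≡448, 734^4≡19, 734^8≡361, 734^16≡466, 734^32≡731, 734^64≡775, 734^128≡144 (mod 787).
734^197 = 734^(128+64+4+1) ≡ 39 (mod 787).
Check: 39² = 1521 ≡ 734 (mod 787). The two roots are 39 and 748.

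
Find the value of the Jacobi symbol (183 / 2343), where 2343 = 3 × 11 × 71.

0

Reciprocity: 183 ≡ 3 and 2343 ≡ 3 (mod 4), so (183/2343) = −(2343/183).
Reduce top mod 183: now compute (147/183).
Reciprocity: 147 ≡ 3 and 183 ≡ 3 (mod 4), so (147/183) = −(183/147).
Reduce top mod 147: now compute (36/147).
Pull out 2^2: since 147 ≡ 3 (mod 8), (2/147) = -1, so (2/147)^2 = +1.
Reciprocity: 9 ≡ 1 and 147 ≡ 3 (mod 4), so (9/147) = +(147/9).
Reduce top mod 9: now compute (3/9).
Reciprocity: 3 ≡ 3 and 9 ≡ 1 (mod 4), so (3/9) = +(9/3).
Reduce top mod 3: now compute (0/3).
Top reduces to 0: gcd > 1, so the symbol is 0.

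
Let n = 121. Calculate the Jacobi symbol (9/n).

1

Reciprocity: 9 ≡ 1 and 121 ≡ 1 (mod 4), so (9/121) = +(121/9).
Reduce top mod 9: now compute (4/9).
Pull out 2^2: since 9 ≡ 1 (mod 8), (2/9) = +1, so (2/9)^2 = +1.
Reached (1/9) = 1. Collecting the sign flips along the way, the symbol is +1.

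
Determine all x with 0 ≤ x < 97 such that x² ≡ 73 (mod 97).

48, 49

97 ≡ 1 (mod 4), so we find a root by search.
Trying successive values, 48² = 2304 ≡ 73 (mod 97). The other root is 97 − 48 = 49.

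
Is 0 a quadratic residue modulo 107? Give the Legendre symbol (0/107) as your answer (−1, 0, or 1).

Top reduces to 0: gcd > 1, so the symbol is 0.

0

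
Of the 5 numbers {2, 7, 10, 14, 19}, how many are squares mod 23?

1

(2/23) = +1 → QR.
(7/23) = -1 → non-residue.
(10/23) = -1 → non-residue.
(14/23) = -1 → non-residue.
(19/23) = -1 → non-residue.
Total quadratic residues among the 5: 1.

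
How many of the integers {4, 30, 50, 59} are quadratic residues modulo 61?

1

(4/61) = +1 → QR.
(30/61) = -1 → non-residue.
(50/61) = -1 → non-residue.
(59/61) = -1 → non-residue.
Total quadratic residues among the 4: 1.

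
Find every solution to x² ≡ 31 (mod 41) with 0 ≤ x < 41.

41 ≡ 1 (mod 4), so we find a root by search.
Trying successive values, 20² = 400 ≡ 31 (mod 41). The other root is 41 − 20 = 21.

20, 21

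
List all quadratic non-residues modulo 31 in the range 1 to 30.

3 6 11 12 13 15 17 21 22 23 24 26 27 29 30

Square k = 1,…,15 (k and 31−k give the same square):
1²=1, 2²=4, 3²=9, 4²=16, 5²=25, 6²≡5, 7²≡18, 8²≡2, 9²≡19, 10²≡7, 11²≡28, 12²≡20, 13²≡14, 14²≡10, 15²≡8 (mod 31).
The residues are {1, 2, 4, 5, 7, 8, 9, 10, 14, 16, 18, 19, 20, 25, 28}; the non-residues are the remaining 15 nonzero classes.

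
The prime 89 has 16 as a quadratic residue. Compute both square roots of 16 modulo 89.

4, 85

89 ≡ 1 (mod 4), so we find a root by search.
Trying successive values, 4² = 16 ≡ 16 (mod 89). The other root is 89 − 4 = 85.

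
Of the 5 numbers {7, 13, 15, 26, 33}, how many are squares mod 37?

3

(7/37) = +1 → QR.
(13/37) = -1 → non-residue.
(15/37) = -1 → non-residue.
(26/37) = +1 → QR.
(33/37) = +1 → QR.
Total quadratic residues among the 5: 3.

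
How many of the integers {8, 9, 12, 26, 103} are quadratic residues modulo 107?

(8/107) = -1 → non-residue.
(9/107) = +1 → QR.
(12/107) = +1 → QR.
(26/107) = -1 → non-residue.
(103/107) = -1 → non-residue.
Total quadratic residues among the 5: 2.

2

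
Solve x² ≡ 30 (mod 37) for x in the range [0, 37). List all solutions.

17, 20

37 ≡ 1 (mod 4), so we find a root by search.
Trying successive values, 17² = 289 ≡ 30 (mod 37). The other root is 37 − 17 = 20.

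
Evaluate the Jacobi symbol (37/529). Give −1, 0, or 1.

Reciprocity: 37 ≡ 1 and 529 ≡ 1 (mod 4), so (37/529) = +(529/37).
Reduce top mod 37: now compute (11/37).
Reciprocity: 11 ≡ 3 and 37 ≡ 1 (mod 4), so (11/37) = +(37/11).
Reduce top mod 11: now compute (4/11).
Pull out 2^2: since 11 ≡ 3 (mod 8), (2/11) = -1, so (2/11)^2 = +1.
Reached (1/11) = 1. Collecting the sign flips along the way, the symbol is +1.

1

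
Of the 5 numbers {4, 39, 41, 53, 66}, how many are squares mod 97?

3

(4/97) = +1 → QR.
(39/97) = -1 → non-residue.
(41/97) = -1 → non-residue.
(53/97) = +1 → QR.
(66/97) = +1 → QR.
Total quadratic residues among the 5: 3.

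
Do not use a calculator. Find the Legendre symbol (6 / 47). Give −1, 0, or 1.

Pull out 2: since 47 ≡ 7 (mod 8), (2/47) = +1.
Reciprocity: 3 ≡ 3 and 47 ≡ 3 (mod 4), so (3/47) = −(47/3).
Reduce top mod 3: now compute (2/3).
Pull out 2: since 3 ≡ 3 (mod 8), (2/3) = -1.
Reached (1/3) = 1. Collecting the sign flips along the way, the symbol is +1.

1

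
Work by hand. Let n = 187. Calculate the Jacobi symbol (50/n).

Pull out 2: since 187 ≡ 3 (mod 8), (2/187) = -1.
Reciprocity: 25 ≡ 1 and 187 ≡ 3 (mod 4), so (25/187) = +(187/25).
Reduce top mod 25: now compute (12/25).
Pull out 2^2: since 25 ≡ 1 (mod 8), (2/25) = +1, so (2/25)^2 = +1.
Reciprocity: 3 ≡ 3 and 25 ≡ 1 (mod 4), so (3/25) = +(25/3).
Reduce top mod 3: now compute (1/3).
Reached (1/3) = 1. Collecting the sign flips along the way, the symbol is -1.

-1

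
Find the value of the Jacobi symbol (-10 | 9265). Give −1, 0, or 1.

First reduce: -10 ≡ 9255 (mod 9265).
Reciprocity: 9255 ≡ 3 and 9265 ≡ 1 (mod 4), so (9255/9265) = +(9265/9255).
Reduce top mod 9255: now compute (10/9255).
Pull out 2: since 9255 ≡ 7 (mod 8), (2/9255) = +1.
Reciprocity: 5 ≡ 1 and 9255 ≡ 3 (mod 4), so (5/9255) = +(9255/5).
Reduce top mod 5: now compute (0/5).
Top reduces to 0: gcd > 1, so the symbol is 0.

0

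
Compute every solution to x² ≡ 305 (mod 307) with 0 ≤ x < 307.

Since 307 ≡ 3 (mod 4), a square root of 305 is 305^((307+1)/4) = 305^77 mod 307.
Repeated squaring: 305^2≡4, 305^4≡16, 305^8≡256, 305^16≡145, 305^32≡149, 305^64≡97 (mod 307).
305^77 = 305^(64+8+4+1) ≡ 199 (mod 307).
Check: 199² = 39601 ≡ 305 (mod 307). The two roots are 108 and 199.

108, 199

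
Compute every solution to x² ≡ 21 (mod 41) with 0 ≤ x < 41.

12, 29

41 ≡ 1 (mod 4), so we find a root by search.
Trying successive values, 12² = 144 ≡ 21 (mod 41). The other root is 41 − 12 = 29.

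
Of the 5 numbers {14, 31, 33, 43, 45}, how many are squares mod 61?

2

(14/61) = +1 → QR.
(31/61) = -1 → non-residue.
(33/61) = -1 → non-residue.
(43/61) = -1 → non-residue.
(45/61) = +1 → QR.
Total quadratic residues among the 5: 2.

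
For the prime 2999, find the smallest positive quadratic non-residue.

(2/2999) = +1, so 2 is a residue.
(3/2999) = +1, so 3 is a residue.
(4/2999) = +1, so 4 is a residue.
(5/2999) = +1, so 5 is a residue.
(6/2999) = +1, so 6 is a residue.
(7/2999) = +1, so 7 is a residue.
(8/2999) = +1, so 8 is a residue.
(9/2999) = +1, so 9 is a residue.
(10/2999) = +1, so 10 is a residue.
(11/2999) = +1, so 11 is a residue.
(12/2999) = +1, so 12 is a residue.
(13/2999) = +1, so 13 is a residue.
(14/2999) = +1, so 14 is a residue.
(15/2999) = +1, so 15 is a residue.
(16/2999) = +1, so 16 is a residue.
(17/2999) = −1, so 17 is the smallest positive non-residue mod 2999.

17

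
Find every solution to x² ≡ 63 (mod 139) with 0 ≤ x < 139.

52, 87

Since 139 ≡ 3 (mod 4), a square root of 63 is 63^((139+1)/4) = 63^35 mod 139.
Repeated squaring: 63^2≡77, 63^4≡91, 63^8≡80, 63^16≡6, 63^32≡36 (mod 139).
63^35 = 63^(32+2+1) ≡ 52 (mod 139).
Check: 52² = 2704 ≡ 63 (mod 139). The two roots are 52 and 87.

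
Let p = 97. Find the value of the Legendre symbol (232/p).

First reduce: 232 ≡ 38 (mod 97).
Pull out 2: since 97 ≡ 1 (mod 8), (2/97) = +1.
Reciprocity: 19 ≡ 3 and 97 ≡ 1 (mod 4), so (19/97) = +(97/19).
Reduce top mod 19: now compute (2/19).
Pull out 2: since 19 ≡ 3 (mod 8), (2/19) = -1.
Reached (1/19) = 1. Collecting the sign flips along the way, the symbol is -1.

-1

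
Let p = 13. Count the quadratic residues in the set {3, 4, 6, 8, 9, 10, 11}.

(3/13) = +1 → QR.
(4/13) = +1 → QR.
(6/13) = -1 → non-residue.
(8/13) = -1 → non-residue.
(9/13) = +1 → QR.
(10/13) = +1 → QR.
(11/13) = -1 → non-residue.
Total quadratic residues among the 7: 4.

4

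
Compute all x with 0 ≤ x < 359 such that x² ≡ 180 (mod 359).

170, 189

Since 359 ≡ 3 (mod 4), a square root of 180 is 180^((359+1)/4) = 180^90 mod 359.
Repeated squaring: 180^2≡90, 180^4≡202, 180^8≡237, 180^16≡165, 180^32≡300, 180^64≡250 (mod 359).
180^90 = 180^(64+16+8+2) ≡ 170 (mod 359).
Check: 170² = 28900 ≡ 180 (mod 359). The two roots are 170 and 189.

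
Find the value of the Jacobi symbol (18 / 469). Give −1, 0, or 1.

-1

Pull out 2: since 469 ≡ 5 (mod 8), (2/469) = -1.
Reciprocity: 9 ≡ 1 and 469 ≡ 1 (mod 4), so (9/469) = +(469/9).
Reduce top mod 9: now compute (1/9).
Reached (1/9) = 1. Collecting the sign flips along the way, the symbol is -1.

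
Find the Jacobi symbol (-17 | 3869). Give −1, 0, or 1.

-1

First reduce: -17 ≡ 3852 (mod 3869).
Pull out 2^2: since 3869 ≡ 5 (mod 8), (2/3869) = -1, so (2/3869)^2 = +1.
Reciprocity: 963 ≡ 3 and 3869 ≡ 1 (mod 4), so (963/3869) = +(3869/963).
Reduce top mod 963: now compute (17/963).
Reciprocity: 17 ≡ 1 and 963 ≡ 3 (mod 4), so (17/963) = +(963/17).
Reduce top mod 17: now compute (11/17).
Reciprocity: 11 ≡ 3 and 17 ≡ 1 (mod 4), so (11/17) = +(17/11).
Reduce top mod 11: now compute (6/11).
Pull out 2: since 11 ≡ 3 (mod 8), (2/11) = -1.
Reciprocity: 3 ≡ 3 and 11 ≡ 3 (mod 4), so (3/11) = −(11/3).
Reduce top mod 3: now compute (2/3).
Pull out 2: since 3 ≡ 3 (mod 8), (2/3) = -1.
Reached (1/3) = 1. Collecting the sign flips along the way, the symbol is -1.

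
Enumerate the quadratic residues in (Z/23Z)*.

Square k = 1,…,11 (k and 23−k give the same square):
1²=1, 2²=4, 3²=9, 4²=16, 5²≡2, 6²≡13, 7²≡3, 8²≡18, 9²≡12, 10²≡8, 11²≡6 (mod 23).
So the quadratic residues mod 23 are {1, 2, 3, 4, 6, 8, 9, 12, 13, 16, 18}.

1 2 3 4 6 8 9 12 13 16 18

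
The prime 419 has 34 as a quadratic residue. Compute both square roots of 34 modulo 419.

Since 419 ≡ 3 (mod 4), a square root of 34 is 34^((419+1)/4) = 34^105 mod 419.
Repeated squaring: 34^2≡318, 34^4≡145, 34^8≡75, 34^16≡178, 34^32≡259, 34^64≡41 (mod 419).
34^105 = 34^(64+32+8+1) ≡ 156 (mod 419).
Check: 156² = 24336 ≡ 34 (mod 419). The two roots are 156 and 263.

156, 263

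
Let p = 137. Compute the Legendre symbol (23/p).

Reciprocity: 23 ≡ 3 and 137 ≡ 1 (mod 4), so (23/137) = +(137/23).
Reduce top mod 23: now compute (22/23).
Pull out 2: since 23 ≡ 7 (mod 8), (2/23) = +1.
Reciprocity: 11 ≡ 3 and 23 ≡ 3 (mod 4), so (11/23) = −(23/11).
Reduce top mod 11: now compute (1/11).
Reached (1/11) = 1. Collecting the sign flips along the way, the symbol is -1.

-1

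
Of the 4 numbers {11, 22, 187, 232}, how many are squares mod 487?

(11/487) = -1 → non-residue.
(22/487) = -1 → non-residue.
(187/487) = +1 → QR.
(232/487) = +1 → QR.
Total quadratic residues among the 4: 2.

2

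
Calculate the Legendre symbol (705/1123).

Reciprocity: 705 ≡ 1 and 1123 ≡ 3 (mod 4), so (705/1123) = +(1123/705).
Reduce top mod 705: now compute (418/705).
Pull out 2: since 705 ≡ 1 (mod 8), (2/705) = +1.
Reciprocity: 209 ≡ 1 and 705 ≡ 1 (mod 4), so (209/705) = +(705/209).
Reduce top mod 209: now compute (78/209).
Pull out 2: since 209 ≡ 1 (mod 8), (2/209) = +1.
Reciprocity: 39 ≡ 3 and 209 ≡ 1 (mod 4), so (39/209) = +(209/39).
Reduce top mod 39: now compute (14/39).
Pull out 2: since 39 ≡ 7 (mod 8), (2/39) = +1.
Reciprocity: 7 ≡ 3 and 39 ≡ 3 (mod 4), so (7/39) = −(39/7).
Reduce top mod 7: now compute (4/7).
Pull out 2^2: since 7 ≡ 7 (mod 8), (2/7) = +1, so (2/7)^2 = +1.
Reached (1/7) = 1. Collecting the sign flips along the way, the symbol is -1.

-1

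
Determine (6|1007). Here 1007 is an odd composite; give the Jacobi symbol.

1

Pull out 2: since 1007 ≡ 7 (mod 8), (2/1007) = +1.
Reciprocity: 3 ≡ 3 and 1007 ≡ 3 (mod 4), so (3/1007) = −(1007/3).
Reduce top mod 3: now compute (2/3).
Pull out 2: since 3 ≡ 3 (mod 8), (2/3) = -1.
Reached (1/3) = 1. Collecting the sign flips along the way, the symbol is +1.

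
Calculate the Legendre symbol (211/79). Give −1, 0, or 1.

-1

First reduce: 211 ≡ 53 (mod 79).
Reciprocity: 53 ≡ 1 and 79 ≡ 3 (mod 4), so (53/79) = +(79/53).
Reduce top mod 53: now compute (26/53).
Pull out 2: since 53 ≡ 5 (mod 8), (2/53) = -1.
Reciprocity: 13 ≡ 1 and 53 ≡ 1 (mod 4), so (13/53) = +(53/13).
Reduce top mod 13: now compute (1/13).
Reached (1/13) = 1. Collecting the sign flips along the way, the symbol is -1.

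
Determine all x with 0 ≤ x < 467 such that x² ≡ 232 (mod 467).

Since 467 ≡ 3 (mod 4), a square root of 232 is 232^((467+1)/4) = 232^117 mod 467.
Repeated squaring: 232^2≡119, 232^4≡151, 232^8≡385, 232^16≡186, 232^32≡38, 232^64≡43 (mod 467).
232^117 = 232^(64+32+16+4+1) ≡ 283 (mod 467).
Check: 283² = 80089 ≡ 232 (mod 467). The two roots are 184 and 283.

184, 283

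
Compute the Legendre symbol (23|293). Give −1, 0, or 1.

Euler's criterion: (23/293) ≡ 23^146 (mod 293).
23^2 ≡ 236 (mod 293)
23^4 ≡ 26 (mod 293)
23^8 ≡ 90 (mod 293)
23^16 ≡ 189 (mod 293)
23^32 ≡ 268 (mod 293)
23^64 ≡ 39 (mod 293)
23^128 ≡ 56 (mod 293)
23^146 = 23^(128+16+2) ≡ 292 (mod 293).
Result is 292 ≡ −1, so (23/293) = −1.

-1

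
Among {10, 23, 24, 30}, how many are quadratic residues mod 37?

2

(10/37) = +1 → QR.
(23/37) = -1 → non-residue.
(24/37) = -1 → non-residue.
(30/37) = +1 → QR.
Total quadratic residues among the 4: 2.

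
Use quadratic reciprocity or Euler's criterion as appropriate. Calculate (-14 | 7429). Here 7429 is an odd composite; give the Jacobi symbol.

-1

First reduce: -14 ≡ 7415 (mod 7429).
Reciprocity: 7415 ≡ 3 and 7429 ≡ 1 (mod 4), so (7415/7429) = +(7429/7415).
Reduce top mod 7415: now compute (14/7415).
Pull out 2: since 7415 ≡ 7 (mod 8), (2/7415) = +1.
Reciprocity: 7 ≡ 3 and 7415 ≡ 3 (mod 4), so (7/7415) = −(7415/7).
Reduce top mod 7: now compute (2/7).
Pull out 2: since 7 ≡ 7 (mod 8), (2/7) = +1.
Reached (1/7) = 1. Collecting the sign flips along the way, the symbol is -1.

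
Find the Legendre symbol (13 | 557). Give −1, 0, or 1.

-1

Reciprocity: 13 ≡ 1 and 557 ≡ 1 (mod 4), so (13/557) = +(557/13).
Reduce top mod 13: now compute (11/13).
Reciprocity: 11 ≡ 3 and 13 ≡ 1 (mod 4), so (11/13) = +(13/11).
Reduce top mod 11: now compute (2/11).
Pull out 2: since 11 ≡ 3 (mod 8), (2/11) = -1.
Reached (1/11) = 1. Collecting the sign flips along the way, the symbol is -1.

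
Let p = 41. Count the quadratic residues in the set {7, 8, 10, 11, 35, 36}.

3

(7/41) = -1 → non-residue.
(8/41) = +1 → QR.
(10/41) = +1 → QR.
(11/41) = -1 → non-residue.
(35/41) = -1 → non-residue.
(36/41) = +1 → QR.
Total quadratic residues among the 6: 3.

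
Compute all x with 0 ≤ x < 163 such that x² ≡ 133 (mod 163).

40, 123

Since 163 ≡ 3 (mod 4), a square root of 133 is 133^((163+1)/4) = 133^41 mod 163.
Repeated squaring: 133^2≡85, 133^4≡53, 133^8≡38, 133^16≡140, 133^32≡40 (mod 163).
133^41 = 133^(32+8+1) ≡ 40 (mod 163).
Check: 40² = 1600 ≡ 133 (mod 163). The two roots are 40 and 123.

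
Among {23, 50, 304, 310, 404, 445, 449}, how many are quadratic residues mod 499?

2

(23/499) = -1 → non-residue.
(50/499) = -1 → non-residue.
(304/499) = -1 → non-residue.
(310/499) = -1 → non-residue.
(404/499) = +1 → QR.
(445/499) = -1 → non-residue.
(449/499) = +1 → QR.
Total quadratic residues among the 7: 2.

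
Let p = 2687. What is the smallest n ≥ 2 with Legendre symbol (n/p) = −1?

(2/2687) = +1, so 2 is a residue.
(3/2687) = +1, so 3 is a residue.
(4/2687) = +1, so 4 is a residue.
(5/2687) = −1, so 5 is the smallest positive non-residue mod 2687.

5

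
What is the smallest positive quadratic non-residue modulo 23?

5

(2/23) = +1, so 2 is a residue.
(3/23) = +1, so 3 is a residue.
(4/23) = +1, so 4 is a residue.
(5/23) = −1, so 5 is the smallest positive non-residue mod 23.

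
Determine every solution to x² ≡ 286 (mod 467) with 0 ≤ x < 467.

67, 400

Since 467 ≡ 3 (mod 4), a square root of 286 is 286^((467+1)/4) = 286^117 mod 467.
Repeated squaring: 286^2≡71, 286^4≡371, 286^8≡343, 286^16≡432, 286^32≡291, 286^64≡154 (mod 467).
286^117 = 286^(64+32+16+4+1) ≡ 400 (mod 467).
Check: 400² = 160000 ≡ 286 (mod 467). The two roots are 67 and 400.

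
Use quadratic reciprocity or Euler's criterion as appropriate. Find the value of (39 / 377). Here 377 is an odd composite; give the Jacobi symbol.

Reciprocity: 39 ≡ 3 and 377 ≡ 1 (mod 4), so (39/377) = +(377/39).
Reduce top mod 39: now compute (26/39).
Pull out 2: since 39 ≡ 7 (mod 8), (2/39) = +1.
Reciprocity: 13 ≡ 1 and 39 ≡ 3 (mod 4), so (13/39) = +(39/13).
Reduce top mod 13: now compute (0/13).
Top reduces to 0: gcd > 1, so the symbol is 0.

0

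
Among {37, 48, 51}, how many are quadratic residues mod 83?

(37/83) = +1 → QR.
(48/83) = +1 → QR.
(51/83) = +1 → QR.
Total quadratic residues among the 3: 3.

3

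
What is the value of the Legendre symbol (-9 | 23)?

First reduce: -9 ≡ 14 (mod 23).
Pull out 2: since 23 ≡ 7 (mod 8), (2/23) = +1.
Reciprocity: 7 ≡ 3 and 23 ≡ 3 (mod 4), so (7/23) = −(23/7).
Reduce top mod 7: now compute (2/7).
Pull out 2: since 7 ≡ 7 (mod 8), (2/7) = +1.
Reached (1/7) = 1. Collecting the sign flips along the way, the symbol is -1.

-1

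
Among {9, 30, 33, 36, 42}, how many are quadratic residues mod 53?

(9/53) = +1 → QR.
(30/53) = -1 → non-residue.
(33/53) = -1 → non-residue.
(36/53) = +1 → QR.
(42/53) = +1 → QR.
Total quadratic residues among the 5: 3.

3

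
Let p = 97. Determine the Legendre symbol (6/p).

Euler's criterion: (6/97) ≡ 6^48 (mod 97).
6^2 ≡ 36 (mod 97)
6^4 ≡ 35 (mod 97)
6^8 ≡ 61 (mod 97)
6^16 ≡ 35 (mod 97)
6^32 ≡ 61 (mod 97)
6^48 = 6^(32+16) ≡ 1 (mod 97).
Result is 1, so (6/97) = 1.

1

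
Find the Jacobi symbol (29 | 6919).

Reciprocity: 29 ≡ 1 and 6919 ≡ 3 (mod 4), so (29/6919) = +(6919/29).
Reduce top mod 29: now compute (17/29).
Reciprocity: 17 ≡ 1 and 29 ≡ 1 (mod 4), so (17/29) = +(29/17).
Reduce top mod 17: now compute (12/17).
Pull out 2^2: since 17 ≡ 1 (mod 8), (2/17) = +1, so (2/17)^2 = +1.
Reciprocity: 3 ≡ 3 and 17 ≡ 1 (mod 4), so (3/17) = +(17/3).
Reduce top mod 3: now compute (2/3).
Pull out 2: since 3 ≡ 3 (mod 8), (2/3) = -1.
Reached (1/3) = 1. Collecting the sign flips along the way, the symbol is -1.

-1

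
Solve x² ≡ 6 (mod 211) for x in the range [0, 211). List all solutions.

Since 211 ≡ 3 (mod 4), a square root of 6 is 6^((211+1)/4) = 6^53 mod 211.
Repeated squaring: 6^2≡36, 6^4≡30, 6^8≡56, 6^16≡182, 6^32≡208 (mod 211).
6^53 = 6^(32+16+4+1) ≡ 46 (mod 211).
Check: 46² = 2116 ≡ 6 (mod 211). The two roots are 46 and 165.

46, 165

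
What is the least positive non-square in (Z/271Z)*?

3

(2/271) = +1, so 2 is a residue.
(3/271) = −1, so 3 is the smallest positive non-residue mod 271.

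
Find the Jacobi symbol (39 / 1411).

1

Reciprocity: 39 ≡ 3 and 1411 ≡ 3 (mod 4), so (39/1411) = −(1411/39).
Reduce top mod 39: now compute (7/39).
Reciprocity: 7 ≡ 3 and 39 ≡ 3 (mod 4), so (7/39) = −(39/7).
Reduce top mod 7: now compute (4/7).
Pull out 2^2: since 7 ≡ 7 (mod 8), (2/7) = +1, so (2/7)^2 = +1.
Reached (1/7) = 1. Collecting the sign flips along the way, the symbol is +1.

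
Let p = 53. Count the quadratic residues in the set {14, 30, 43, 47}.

(14/53) = -1 → non-residue.
(30/53) = -1 → non-residue.
(43/53) = +1 → QR.
(47/53) = +1 → QR.
Total quadratic residues among the 4: 2.

2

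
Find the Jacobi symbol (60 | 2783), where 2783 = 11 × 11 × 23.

Pull out 2^2: since 2783 ≡ 7 (mod 8), (2/2783) = +1, so (2/2783)^2 = +1.
Reciprocity: 15 ≡ 3 and 2783 ≡ 3 (mod 4), so (15/2783) = −(2783/15).
Reduce top mod 15: now compute (8/15).
Pull out 2^3: since 15 ≡ 7 (mod 8), (2/15) = +1, so (2/15)^3 = +1.
Reached (1/15) = 1. Collecting the sign flips along the way, the symbol is -1.

-1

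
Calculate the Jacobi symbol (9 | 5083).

1

Reciprocity: 9 ≡ 1 and 5083 ≡ 3 (mod 4), so (9/5083) = +(5083/9).
Reduce top mod 9: now compute (7/9).
Reciprocity: 7 ≡ 3 and 9 ≡ 1 (mod 4), so (7/9) = +(9/7).
Reduce top mod 7: now compute (2/7).
Pull out 2: since 7 ≡ 7 (mod 8), (2/7) = +1.
Reached (1/7) = 1. Collecting the sign flips along the way, the symbol is +1.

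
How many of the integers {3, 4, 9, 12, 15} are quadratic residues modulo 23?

(3/23) = +1 → QR.
(4/23) = +1 → QR.
(9/23) = +1 → QR.
(12/23) = +1 → QR.
(15/23) = -1 → non-residue.
Total quadratic residues among the 5: 4.

4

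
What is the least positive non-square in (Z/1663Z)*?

3

(2/1663) = +1, so 2 is a residue.
(3/1663) = −1, so 3 is the smallest positive non-residue mod 1663.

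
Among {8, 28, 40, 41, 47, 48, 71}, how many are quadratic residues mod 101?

2

(8/101) = -1 → non-residue.
(28/101) = -1 → non-residue.
(40/101) = -1 → non-residue.
(41/101) = -1 → non-residue.
(47/101) = +1 → QR.
(48/101) = -1 → non-residue.
(71/101) = +1 → QR.
Total quadratic residues among the 7: 2.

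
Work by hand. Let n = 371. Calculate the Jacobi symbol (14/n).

Pull out 2: since 371 ≡ 3 (mod 8), (2/371) = -1.
Reciprocity: 7 ≡ 3 and 371 ≡ 3 (mod 4), so (7/371) = −(371/7).
Reduce top mod 7: now compute (0/7).
Top reduces to 0: gcd > 1, so the symbol is 0.

0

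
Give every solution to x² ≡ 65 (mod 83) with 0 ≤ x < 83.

27, 56

Since 83 ≡ 3 (mod 4), a square root of 65 is 65^((83+1)/4) = 65^21 mod 83.
Repeated squaring: 65^2≡75, 65^4≡64, 65^8≡29, 65^16≡11 (mod 83).
65^21 = 65^(16+4+1) ≡ 27 (mod 83).
Check: 27² = 729 ≡ 65 (mod 83). The two roots are 27 and 56.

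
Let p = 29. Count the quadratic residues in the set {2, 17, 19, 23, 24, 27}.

2

(2/29) = -1 → non-residue.
(17/29) = -1 → non-residue.
(19/29) = -1 → non-residue.
(23/29) = +1 → QR.
(24/29) = +1 → QR.
(27/29) = -1 → non-residue.
Total quadratic residues among the 6: 2.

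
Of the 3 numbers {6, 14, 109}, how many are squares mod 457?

(6/457) = +1 → QR.
(14/457) = +1 → QR.
(109/457) = +1 → QR.
Total quadratic residues among the 3: 3.

3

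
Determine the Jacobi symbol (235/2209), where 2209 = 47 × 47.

Reciprocity: 235 ≡ 3 and 2209 ≡ 1 (mod 4), so (235/2209) = +(2209/235).
Reduce top mod 235: now compute (94/235).
Pull out 2: since 235 ≡ 3 (mod 8), (2/235) = -1.
Reciprocity: 47 ≡ 3 and 235 ≡ 3 (mod 4), so (47/235) = −(235/47).
Reduce top mod 47: now compute (0/47).
Top reduces to 0: gcd > 1, so the symbol is 0.

0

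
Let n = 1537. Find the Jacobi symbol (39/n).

Reciprocity: 39 ≡ 3 and 1537 ≡ 1 (mod 4), so (39/1537) = +(1537/39).
Reduce top mod 39: now compute (16/39).
Pull out 2^4: since 39 ≡ 7 (mod 8), (2/39) = +1, so (2/39)^4 = +1.
Reached (1/39) = 1. Collecting the sign flips along the way, the symbol is +1.

1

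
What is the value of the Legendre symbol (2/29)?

Euler's criterion: (2/29) ≡ 2^14 (mod 29).
2^2 ≡ 4 (mod 29)
2^4 ≡ 16 (mod 29)
2^8 ≡ 24 (mod 29)
2^14 = 2^(8+4+2) ≡ 28 (mod 29).
Result is 28 ≡ −1, so (2/29) = −1.

-1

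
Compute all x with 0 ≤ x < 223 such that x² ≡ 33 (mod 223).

16, 207

Since 223 ≡ 3 (mod 4), a square root of 33 is 33^((223+1)/4) = 33^56 mod 223.
Repeated squaring: 33^2≡197, 33^4≡7, 33^8≡49, 33^16≡171, 33^32≡28 (mod 223).
33^56 = 33^(32+16+8) ≡ 16 (mod 223).
Check: 16² = 256 ≡ 33 (mod 223). The two roots are 16 and 207.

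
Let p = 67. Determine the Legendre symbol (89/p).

Euler's criterion: (89/67) ≡ 22^33 (mod 67).
22^2 ≡ 15 (mod 67)
22^4 ≡ 24 (mod 67)
22^8 ≡ 40 (mod 67)
22^16 ≡ 59 (mod 67)
22^32 ≡ 64 (mod 67)
22^33 = 22^(32+1) ≡ 1 (mod 67).
Result is 1, so (89/67) = 1.

1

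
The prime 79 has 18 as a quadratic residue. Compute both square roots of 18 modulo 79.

Since 79 ≡ 3 (mod 4), a square root of 18 is 18^((79+1)/4) = 18^20 mod 79.
Repeated squaring: 18^2≡8, 18^4≡64, 18^8≡67, 18^16≡65 (mod 79).
18^20 = 18^(16+4) ≡ 52 (mod 79).
Check: 52² = 2704 ≡ 18 (mod 79). The two roots are 27 and 52.

27, 52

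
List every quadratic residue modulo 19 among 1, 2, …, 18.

1,4,5,6,7,9,11,16,17

Square k = 1,…,9 (k and 19−k give the same square):
1²=1, 2²=4, 3²=9, 4²=16, 5²≡6, 6²≡17, 7²≡11, 8²≡7, 9²≡5 (mod 19).
So the quadratic residues mod 19 are {1, 4, 5, 6, 7, 9, 11, 16, 17}.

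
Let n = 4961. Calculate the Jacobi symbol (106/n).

Pull out 2: since 4961 ≡ 1 (mod 8), (2/4961) = +1.
Reciprocity: 53 ≡ 1 and 4961 ≡ 1 (mod 4), so (53/4961) = +(4961/53).
Reduce top mod 53: now compute (32/53).
Pull out 2^5: since 53 ≡ 5 (mod 8), (2/53) = -1, so (2/53)^5 = -1.
Reached (1/53) = 1. Collecting the sign flips along the way, the symbol is -1.

-1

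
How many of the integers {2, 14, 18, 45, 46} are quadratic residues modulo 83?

(2/83) = -1 → non-residue.
(14/83) = -1 → non-residue.
(18/83) = -1 → non-residue.
(45/83) = -1 → non-residue.
(46/83) = -1 → non-residue.
Total quadratic residues among the 5: 0.

0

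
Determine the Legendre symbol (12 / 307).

-1

Pull out 2^2: since 307 ≡ 3 (mod 8), (2/307) = -1, so (2/307)^2 = +1.
Reciprocity: 3 ≡ 3 and 307 ≡ 3 (mod 4), so (3/307) = −(307/3).
Reduce top mod 3: now compute (1/3).
Reached (1/3) = 1. Collecting the sign flips along the way, the symbol is -1.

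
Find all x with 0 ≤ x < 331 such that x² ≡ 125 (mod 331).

Since 331 ≡ 3 (mod 4), a square root of 125 is 125^((331+1)/4) = 125^83 mod 331.
Repeated squaring: 125^2≡68, 125^4≡321, 125^8≡100, 125^16≡70, 125^32≡266, 125^64≡253 (mod 331).
125^83 = 125^(64+16+2+1) ≡ 172 (mod 331).
Check: 172² = 29584 ≡ 125 (mod 331). The two roots are 159 and 172.

159, 172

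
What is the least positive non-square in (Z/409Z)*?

7

(2/409) = +1, so 2 is a residue.
(3/409) = +1, so 3 is a residue.
(4/409) = +1, so 4 is a residue.
(5/409) = +1, so 5 is a residue.
(6/409) = +1, so 6 is a residue.
(7/409) = −1, so 7 is the smallest positive non-residue mod 409.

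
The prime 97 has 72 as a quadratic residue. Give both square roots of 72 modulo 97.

97 ≡ 1 (mod 4), so we find a root by search.
Trying successive values, 13² = 169 ≡ 72 (mod 97). The other root is 97 − 13 = 84.

13, 84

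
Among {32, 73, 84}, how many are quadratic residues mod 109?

(32/109) = -1 → non-residue.
(73/109) = +1 → QR.
(84/109) = +1 → QR.
Total quadratic residues among the 3: 2.

2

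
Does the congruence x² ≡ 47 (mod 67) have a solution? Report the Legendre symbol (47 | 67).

1

Reciprocity: 47 ≡ 3 and 67 ≡ 3 (mod 4), so (47/67) = −(67/47).
Reduce top mod 47: now compute (20/47).
Pull out 2^2: since 47 ≡ 7 (mod 8), (2/47) = +1, so (2/47)^2 = +1.
Reciprocity: 5 ≡ 1 and 47 ≡ 3 (mod 4), so (5/47) = +(47/5).
Reduce top mod 5: now compute (2/5).
Pull out 2: since 5 ≡ 5 (mod 8), (2/5) = -1.
Reached (1/5) = 1. Collecting the sign flips along the way, the symbol is +1.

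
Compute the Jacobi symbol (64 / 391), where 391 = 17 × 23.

Pull out 2^6: since 391 ≡ 7 (mod 8), (2/391) = +1, so (2/391)^6 = +1.
Reached (1/391) = 1. Collecting the sign flips along the way, the symbol is +1.

1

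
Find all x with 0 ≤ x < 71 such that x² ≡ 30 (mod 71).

32, 39

Since 71 ≡ 3 (mod 4), a square root of 30 is 30^((71+1)/4) = 30^18 mod 71.
Repeated squaring: 30^2≡48, 30^4≡32, 30^8≡30, 30^16≡48 (mod 71).
30^18 = 30^(16+2) ≡ 32 (mod 71).
Check: 32² = 1024 ≡ 30 (mod 71). The two roots are 32 and 39.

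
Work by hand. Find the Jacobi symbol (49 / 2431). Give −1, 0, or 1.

Reciprocity: 49 ≡ 1 and 2431 ≡ 3 (mod 4), so (49/2431) = +(2431/49).
Reduce top mod 49: now compute (30/49).
Pull out 2: since 49 ≡ 1 (mod 8), (2/49) = +1.
Reciprocity: 15 ≡ 3 and 49 ≡ 1 (mod 4), so (15/49) = +(49/15).
Reduce top mod 15: now compute (4/15).
Pull out 2^2: since 15 ≡ 7 (mod 8), (2/15) = +1, so (2/15)^2 = +1.
Reached (1/15) = 1. Collecting the sign flips along the way, the symbol is +1.

1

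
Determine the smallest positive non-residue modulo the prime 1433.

(2/1433) = +1, so 2 is a residue.
(3/1433) = −1, so 3 is the smallest positive non-residue mod 1433.

3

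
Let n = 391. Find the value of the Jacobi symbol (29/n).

-1

Reciprocity: 29 ≡ 1 and 391 ≡ 3 (mod 4), so (29/391) = +(391/29).
Reduce top mod 29: now compute (14/29).
Pull out 2: since 29 ≡ 5 (mod 8), (2/29) = -1.
Reciprocity: 7 ≡ 3 and 29 ≡ 1 (mod 4), so (7/29) = +(29/7).
Reduce top mod 7: now compute (1/7).
Reached (1/7) = 1. Collecting the sign flips along the way, the symbol is -1.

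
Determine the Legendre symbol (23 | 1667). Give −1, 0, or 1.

Reciprocity: 23 ≡ 3 and 1667 ≡ 3 (mod 4), so (23/1667) = −(1667/23).
Reduce top mod 23: now compute (11/23).
Reciprocity: 11 ≡ 3 and 23 ≡ 3 (mod 4), so (11/23) = −(23/11).
Reduce top mod 11: now compute (1/11).
Reached (1/11) = 1. Collecting the sign flips along the way, the symbol is +1.

1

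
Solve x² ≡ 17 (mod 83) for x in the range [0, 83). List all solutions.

Since 83 ≡ 3 (mod 4), a square root of 17 is 17^((83+1)/4) = 17^21 mod 83.
Repeated squaring: 17^2≡40, 17^4≡23, 17^8≡31, 17^16≡48 (mod 83).
17^21 = 17^(16+4+1) ≡ 10 (mod 83).
Check: 10² = 100 ≡ 17 (mod 83). The two roots are 10 and 73.

10, 73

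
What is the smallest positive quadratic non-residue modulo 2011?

2

(2/2011) = −1, so 2 is the smallest positive non-residue mod 2011.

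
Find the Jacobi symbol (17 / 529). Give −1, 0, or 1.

Reciprocity: 17 ≡ 1 and 529 ≡ 1 (mod 4), so (17/529) = +(529/17).
Reduce top mod 17: now compute (2/17).
Pull out 2: since 17 ≡ 1 (mod 8), (2/17) = +1.
Reached (1/17) = 1. Collecting the sign flips along the way, the symbol is +1.

1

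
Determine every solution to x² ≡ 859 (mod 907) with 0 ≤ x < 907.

Since 907 ≡ 3 (mod 4), a square root of 859 is 859^((907+1)/4) = 859^227 mod 907.
Repeated squaring: 859^2≡490, 859^4≡652, 859^8≡628, 859^16≡746, 859^32≡525, 859^64≡804, 859^128≡632 (mod 907).
859^227 = 859^(128+64+32+2+1) ≡ 552 (mod 907).
Check: 552² = 304704 ≡ 859 (mod 907). The two roots are 355 and 552.

355, 552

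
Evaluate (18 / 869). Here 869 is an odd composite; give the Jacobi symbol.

-1

Pull out 2: since 869 ≡ 5 (mod 8), (2/869) = -1.
Reciprocity: 9 ≡ 1 and 869 ≡ 1 (mod 4), so (9/869) = +(869/9).
Reduce top mod 9: now compute (5/9).
Reciprocity: 5 ≡ 1 and 9 ≡ 1 (mod 4), so (5/9) = +(9/5).
Reduce top mod 5: now compute (4/5).
Pull out 2^2: since 5 ≡ 5 (mod 8), (2/5) = -1, so (2/5)^2 = +1.
Reached (1/5) = 1. Collecting the sign flips along the way, the symbol is -1.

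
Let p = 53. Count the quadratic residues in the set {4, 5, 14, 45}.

(4/53) = +1 → QR.
(5/53) = -1 → non-residue.
(14/53) = -1 → non-residue.
(45/53) = -1 → non-residue.
Total quadratic residues among the 4: 1.

1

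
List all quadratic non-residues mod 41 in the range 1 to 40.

Square k = 1,…,20 (k and 41−k give the same square):
1²=1, 2²=4, 3²=9, 4²=16, 5²=25, 6²=36, 7²≡8, 8²≡23, 9²≡40, 10²≡18, 11²≡39, 12²≡21, 13²≡5, 14²≡32, 15²≡20, 16²≡10, 17²≡2, 18²≡37, 19²≡33, 20²≡31 (mod 41).
The residues are {1, 2, 4, 5, 8, 9, 10, 16, 18, 20, 21, 23, 25, 31, 32, 33, 36, 37, 39, 40}; the non-residues are the remaining 20 nonzero classes.

3,6,7,11,12,13,14,15,17,19,22,24,26,27,28,29,30,34,35,38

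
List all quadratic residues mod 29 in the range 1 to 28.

Square k = 1,…,14 (k and 29−k give the same square):
1²=1, 2²=4, 3²=9, 4²=16, 5²=25, 6²≡7, 7²≡20, 8²≡6, 9²≡23, 10²≡13, 11²≡5, 12²≡28, 13²≡24, 14²≡22 (mod 29).
So the quadratic residues mod 29 are {1, 4, 5, 6, 7, 9, 13, 16, 20, 22, 23, 24, 25, 28}.

1, 4, 5, 6, 7, 9, 13, 16, 20, 22, 23, 24, 25, 28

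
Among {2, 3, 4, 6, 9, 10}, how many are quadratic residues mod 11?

3

(2/11) = -1 → non-residue.
(3/11) = +1 → QR.
(4/11) = +1 → QR.
(6/11) = -1 → non-residue.
(9/11) = +1 → QR.
(10/11) = -1 → non-residue.
Total quadratic residues among the 6: 3.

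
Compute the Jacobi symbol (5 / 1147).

Reciprocity: 5 ≡ 1 and 1147 ≡ 3 (mod 4), so (5/1147) = +(1147/5).
Reduce top mod 5: now compute (2/5).
Pull out 2: since 5 ≡ 5 (mod 8), (2/5) = -1.
Reached (1/5) = 1. Collecting the sign flips along the way, the symbol is -1.

-1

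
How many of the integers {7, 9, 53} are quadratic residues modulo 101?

(7/101) = -1 → non-residue.
(9/101) = +1 → QR.
(53/101) = -1 → non-residue.
Total quadratic residues among the 3: 1.

1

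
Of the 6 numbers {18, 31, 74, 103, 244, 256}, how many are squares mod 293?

(18/293) = -1 → non-residue.
(31/293) = +1 → QR.
(74/293) = -1 → non-residue.
(103/293) = -1 → non-residue.
(244/293) = +1 → QR.
(256/293) = +1 → QR.
Total quadratic residues among the 6: 3.

3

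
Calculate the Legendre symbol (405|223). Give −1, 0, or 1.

-1

Euler's criterion: (405/223) ≡ 182^111 (mod 223).
182^2 ≡ 120 (mod 223)
182^4 ≡ 128 (mod 223)
182^8 ≡ 105 (mod 223)
182^16 ≡ 98 (mod 223)
182^32 ≡ 15 (mod 223)
182^64 ≡ 2 (mod 223)
182^111 = 182^(64+32+8+4+2+1) ≡ 222 (mod 223).
Result is 222 ≡ −1, so (405/223) = −1.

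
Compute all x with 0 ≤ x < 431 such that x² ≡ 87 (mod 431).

100, 331

Since 431 ≡ 3 (mod 4), a square root of 87 is 87^((431+1)/4) = 87^108 mod 431.
Repeated squaring: 87^2≡242, 87^4≡379, 87^8≡118, 87^16≡132, 87^32≡184, 87^64≡238 (mod 431).
87^108 = 87^(64+32+8+4) ≡ 100 (mod 431).
Check: 100² = 10000 ≡ 87 (mod 431). The two roots are 100 and 331.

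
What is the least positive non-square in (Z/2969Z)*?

(2/2969) = +1, so 2 is a residue.
(3/2969) = −1, so 3 is the smallest positive non-residue mod 2969.

3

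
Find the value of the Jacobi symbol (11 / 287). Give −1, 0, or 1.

-1

Reciprocity: 11 ≡ 3 and 287 ≡ 3 (mod 4), so (11/287) = −(287/11).
Reduce top mod 11: now compute (1/11).
Reached (1/11) = 1. Collecting the sign flips along the way, the symbol is -1.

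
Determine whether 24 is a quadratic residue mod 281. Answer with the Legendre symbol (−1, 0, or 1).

Pull out 2^3: since 281 ≡ 1 (mod 8), (2/281) = +1, so (2/281)^3 = +1.
Reciprocity: 3 ≡ 3 and 281 ≡ 1 (mod 4), so (3/281) = +(281/3).
Reduce top mod 3: now compute (2/3).
Pull out 2: since 3 ≡ 3 (mod 8), (2/3) = -1.
Reached (1/3) = 1. Collecting the sign flips along the way, the symbol is -1.

-1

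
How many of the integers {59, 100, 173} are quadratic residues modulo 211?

3

(59/211) = +1 → QR.
(100/211) = +1 → QR.
(173/211) = +1 → QR.
Total quadratic residues among the 3: 3.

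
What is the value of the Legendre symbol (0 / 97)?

0

Top reduces to 0: gcd > 1, so the symbol is 0.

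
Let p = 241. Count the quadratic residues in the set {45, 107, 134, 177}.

4

(45/241) = +1 → QR.
(107/241) = +1 → QR.
(134/241) = +1 → QR.
(177/241) = +1 → QR.
Total quadratic residues among the 4: 4.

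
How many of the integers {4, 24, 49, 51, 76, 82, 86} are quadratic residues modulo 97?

4

(4/97) = +1 → QR.
(24/97) = +1 → QR.
(49/97) = +1 → QR.
(51/97) = -1 → non-residue.
(76/97) = -1 → non-residue.
(82/97) = -1 → non-residue.
(86/97) = +1 → QR.
Total quadratic residues among the 7: 4.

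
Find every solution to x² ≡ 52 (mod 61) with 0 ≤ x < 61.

61 ≡ 1 (mod 4), so we find a root by search.
Trying successive values, 28² = 784 ≡ 52 (mod 61). The other root is 61 − 28 = 33.

28, 33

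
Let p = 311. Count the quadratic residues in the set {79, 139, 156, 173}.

(79/311) = +1 → QR.
(139/311) = +1 → QR.
(156/311) = +1 → QR.
(173/311) = +1 → QR.
Total quadratic residues among the 4: 4.

4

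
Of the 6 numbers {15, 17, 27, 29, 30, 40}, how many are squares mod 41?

1

(15/41) = -1 → non-residue.
(17/41) = -1 → non-residue.
(27/41) = -1 → non-residue.
(29/41) = -1 → non-residue.
(30/41) = -1 → non-residue.
(40/41) = +1 → QR.
Total quadratic residues among the 6: 1.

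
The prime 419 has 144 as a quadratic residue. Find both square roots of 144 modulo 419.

Since 419 ≡ 3 (mod 4), a square root of 144 is 144^((419+1)/4) = 144^105 mod 419.
Repeated squaring: 144^2≡205, 144^4≡125, 144^8≡122, 144^16≡219, 144^32≡195, 144^64≡315 (mod 419).
144^105 = 144^(64+32+8+1) ≡ 12 (mod 419).
Check: 12² = 144 ≡ 144 (mod 419). The two roots are 12 and 407.

12, 407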